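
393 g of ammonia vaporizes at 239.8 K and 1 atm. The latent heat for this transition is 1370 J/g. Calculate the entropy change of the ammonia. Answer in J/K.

ΔS = 2250 J/K

Heat absorbed by the substance: Q = mL = 393 × 1370 = 538410 J.
At constant T, ΔS = Q_rev/T = 538410 / 239.8 = 2250 J/K.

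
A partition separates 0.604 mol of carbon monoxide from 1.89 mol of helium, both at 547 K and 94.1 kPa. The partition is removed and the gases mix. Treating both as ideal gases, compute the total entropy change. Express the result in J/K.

Mole fractions: x_A = 0.604/2.49 = 0.242, x_B = 0.758.
ΔS_mix = −R(n_A ln x_A + n_B ln x_B) = −8.314 × (0.604 ln 0.242 + 1.89 ln 0.758) = 11.5 J/K.

ΔS_mix = 11.5 J/K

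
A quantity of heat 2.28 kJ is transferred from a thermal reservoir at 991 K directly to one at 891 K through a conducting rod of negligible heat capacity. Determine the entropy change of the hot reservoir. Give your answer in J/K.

ΔS_hot = -2.3 J/K

The hot reservoir loses heat Q, so ΔS_hot = −Q/T_H = −2280/991 = -2.3 J/K.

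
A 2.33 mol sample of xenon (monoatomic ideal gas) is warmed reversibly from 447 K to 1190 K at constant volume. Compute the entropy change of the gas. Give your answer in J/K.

ΔS = 28.5 J/K

At constant volume, ΔS = nC_V ln(T₂/T₁) with C_V = 3R/2 = 12.47 J mol⁻¹ K⁻¹.
ΔS = 2.33 × 12.47 × ln(1190/447) = 28.5 J/K.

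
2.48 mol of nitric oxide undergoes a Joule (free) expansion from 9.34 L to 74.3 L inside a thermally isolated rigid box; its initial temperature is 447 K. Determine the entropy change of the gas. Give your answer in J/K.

No heat is exchanged and no work is done, so the ideal-gas temperature stays constant.
Entropy is a state function; using a reversible isothermal path, ΔS_gas = nR ln(V₂/V₁) = 2.48 × 8.314 × ln(74.3/9.34) = 42.8 J/K.

ΔS_gas = 42.8 J/K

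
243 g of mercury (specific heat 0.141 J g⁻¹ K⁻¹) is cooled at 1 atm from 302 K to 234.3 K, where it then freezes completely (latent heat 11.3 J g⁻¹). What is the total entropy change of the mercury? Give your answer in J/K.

Cooling step: ΔS₁ = m c ln(T_tr/T_i) = 243 × 0.141 × ln(234.3/302) = -8.697 J/K.
Phase change: ΔS₂ = −mL/T_tr = −243 × 11.3 / 234.3 = -11.72 J/K.
ΔS_total = (-8.697) + (-11.72) = -20.4 J/K.

ΔS = -20.4 J/K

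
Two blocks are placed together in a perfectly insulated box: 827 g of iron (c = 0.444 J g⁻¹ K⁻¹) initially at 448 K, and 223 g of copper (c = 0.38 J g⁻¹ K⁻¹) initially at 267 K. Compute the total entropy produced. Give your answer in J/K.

ΔS_total = 8.25 J/K

Energy balance: T_f = (m₁c₁T₁ + m₂c₂T₂)/(m₁c₁ + m₂c₂) = 414.06 K.
ΔS₁ = m₁c₁ ln(T_f/T₁) = 367.188 × ln(414.06/448) = -28.93 J/K.
ΔS₂ = m₂c₂ ln(T_f/T₂) = 84.74 × ln(414.06/267) = 37.18 J/K.
ΔS_total = -28.93 + 37.18 = 8.25 J/K.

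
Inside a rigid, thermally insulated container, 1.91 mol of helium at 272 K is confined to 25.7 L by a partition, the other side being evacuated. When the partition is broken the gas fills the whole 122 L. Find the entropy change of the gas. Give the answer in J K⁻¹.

ΔS_gas = 24.7 J/K

No heat is exchanged and no work is done, so the ideal-gas temperature stays constant.
Entropy is a state function; using a reversible isothermal path, ΔS_gas = nR ln(V₂/V₁) = 1.91 × 8.314 × ln(122/25.7) = 24.7 J/K.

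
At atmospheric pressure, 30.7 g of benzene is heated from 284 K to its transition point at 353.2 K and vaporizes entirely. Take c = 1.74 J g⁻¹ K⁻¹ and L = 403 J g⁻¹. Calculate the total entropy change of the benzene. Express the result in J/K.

Warming step: ΔS₁ = m c ln(T_tr/T_i) = 30.7 × 1.74 × ln(353.2/284) = 11.65 J/K.
Phase change: ΔS₂ = +mL/T_tr = 30.7 × 403 / 353.2 = 35.03 J/K.
ΔS_total = (11.65) + (35.03) = 46.7 J/K.

ΔS = 46.7 J/K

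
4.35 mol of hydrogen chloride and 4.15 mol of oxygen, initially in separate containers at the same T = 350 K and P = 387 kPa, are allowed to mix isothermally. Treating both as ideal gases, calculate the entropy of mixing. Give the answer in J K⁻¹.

Mole fractions: x_A = 4.35/8.5 = 0.512, x_B = 0.488.
ΔS_mix = −R(n_A ln x_A + n_B ln x_B) = −8.314 × (4.35 ln 0.512 + 4.15 ln 0.488) = 49 J/K.

ΔS_mix = 49 J/K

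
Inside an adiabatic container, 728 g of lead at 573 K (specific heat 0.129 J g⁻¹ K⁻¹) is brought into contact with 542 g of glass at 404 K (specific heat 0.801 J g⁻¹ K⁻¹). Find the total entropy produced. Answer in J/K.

Energy balance: T_f = (m₁c₁T₁ + m₂c₂T₂)/(m₁c₁ + m₂c₂) = 434.06 K.
ΔS₁ = m₁c₁ ln(T_f/T₁) = 93.912 × ln(434.06/573) = -26.08 J/K.
ΔS₂ = m₂c₂ ln(T_f/T₂) = 434.142 × ln(434.06/404) = 31.15 J/K.
ΔS_total = -26.08 + 31.15 = 5.07 J/K.

ΔS_total = 5.07 J/K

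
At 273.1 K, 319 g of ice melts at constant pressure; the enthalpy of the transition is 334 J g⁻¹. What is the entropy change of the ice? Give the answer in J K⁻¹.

ΔS = 390 J/K

Heat absorbed by the substance: Q = mL = 319 × 334 = 106546 J.
At constant T, ΔS = Q_rev/T = 106546 / 273.1 = 390 J/K.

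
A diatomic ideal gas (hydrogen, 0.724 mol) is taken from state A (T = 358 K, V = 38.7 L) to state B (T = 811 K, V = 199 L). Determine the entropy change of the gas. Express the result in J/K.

ΔS = 22.2 J/K

Entropy is a state function: ΔS = nC_V ln(T₂/T₁) + nR ln(V₂/V₁), with C_V = 5R/2 = 20.79 J mol⁻¹ K⁻¹ for a diatomic ideal gas.
ΔS = 0.724 × [20.79 × ln(811/358) + 8.314 × ln(199/38.7)] = 22.2 J/K.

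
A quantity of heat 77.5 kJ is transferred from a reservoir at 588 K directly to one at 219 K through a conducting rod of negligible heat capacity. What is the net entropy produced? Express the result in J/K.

ΔS_total = 222 J/K

ΔS_hot = −Q/T_H = −77500/588 = -131.8 J/K and ΔS_cold = +Q/T_C = 77500/219 = 353.9 J/K.
ΔS_total = -131.8 + 353.9 = 222 J/K, positive as the second law requires.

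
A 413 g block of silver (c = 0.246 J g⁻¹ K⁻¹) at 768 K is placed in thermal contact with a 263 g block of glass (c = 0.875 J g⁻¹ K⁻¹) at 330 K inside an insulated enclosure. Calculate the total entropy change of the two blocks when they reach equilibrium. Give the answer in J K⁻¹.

ΔS_total = 27.3 J/K

Energy balance: T_f = (m₁c₁T₁ + m₂c₂T₂)/(m₁c₁ + m₂c₂) = 464.15 K.
ΔS₁ = m₁c₁ ln(T_f/T₁) = 101.598 × ln(464.15/768) = -51.16 J/K.
ΔS₂ = m₂c₂ ln(T_f/T₂) = 230.125 × ln(464.15/330) = 78.5 J/K.
ΔS_total = -51.16 + 78.5 = 27.3 J/K.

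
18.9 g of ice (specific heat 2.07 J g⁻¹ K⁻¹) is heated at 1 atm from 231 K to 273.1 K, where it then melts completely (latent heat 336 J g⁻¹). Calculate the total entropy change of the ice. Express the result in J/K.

Warming step: ΔS₁ = m c ln(T_tr/T_i) = 18.9 × 2.07 × ln(273.1/231) = 6.55 J/K.
Phase change: ΔS₂ = +mL/T_tr = 18.9 × 336 / 273.1 = 23.25 J/K.
ΔS_total = (6.55) + (23.25) = 29.8 J/K.

ΔS = 29.8 J/K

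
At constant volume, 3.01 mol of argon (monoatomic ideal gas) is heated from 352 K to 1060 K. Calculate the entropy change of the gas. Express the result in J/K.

ΔS = 41.4 J/K

At constant volume, ΔS = nC_V ln(T₂/T₁) with C_V = 3R/2 = 12.47 J mol⁻¹ K⁻¹.
ΔS = 3.01 × 12.47 × ln(1060/352) = 41.4 J/K.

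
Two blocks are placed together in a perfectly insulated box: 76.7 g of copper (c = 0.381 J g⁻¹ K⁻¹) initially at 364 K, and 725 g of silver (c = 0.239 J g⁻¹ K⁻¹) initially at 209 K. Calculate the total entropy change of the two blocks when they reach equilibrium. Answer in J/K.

ΔS_total = 4.38 J/K

Energy balance: T_f = (m₁c₁T₁ + m₂c₂T₂)/(m₁c₁ + m₂c₂) = 231.37 K.
ΔS₁ = m₁c₁ ln(T_f/T₁) = 29.2227 × ln(231.37/364) = -13.24 J/K.
ΔS₂ = m₂c₂ ln(T_f/T₂) = 173.275 × ln(231.37/209) = 17.62 J/K.
ΔS_total = -13.24 + 17.62 = 4.38 J/K.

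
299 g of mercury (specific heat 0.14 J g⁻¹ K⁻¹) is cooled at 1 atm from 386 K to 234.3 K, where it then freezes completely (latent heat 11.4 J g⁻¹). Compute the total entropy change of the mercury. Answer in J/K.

Cooling step: ΔS₁ = m c ln(T_tr/T_i) = 299 × 0.14 × ln(234.3/386) = -20.898 J/K.
Phase change: ΔS₂ = −mL/T_tr = −299 × 11.4 / 234.3 = -14.548 J/K.
ΔS_total = (-20.898) + (-14.548) = -35.4 J/K.

ΔS = -35.4 J/K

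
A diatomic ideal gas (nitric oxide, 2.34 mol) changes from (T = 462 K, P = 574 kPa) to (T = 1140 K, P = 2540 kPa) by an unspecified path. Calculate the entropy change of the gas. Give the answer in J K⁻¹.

ΔS = 32.6 J/K

ΔS = nC_p ln(T₂/T₁) − nR ln(P₂/P₁), with C_p = 7R/2 = 29.1 J mol⁻¹ K⁻¹ for a diatomic ideal gas.
ΔS = 2.34 × [29.1 × ln(1140/462) − 8.314 × ln(2540/574)] = 32.6 J/K.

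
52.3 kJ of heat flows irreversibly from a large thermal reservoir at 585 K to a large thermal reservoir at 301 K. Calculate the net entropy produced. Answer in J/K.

ΔS_hot = −Q/T_H = −52300/585 = -89.4 J/K and ΔS_cold = +Q/T_C = 52300/301 = 173.8 J/K.
ΔS_total = -89.4 + 173.8 = 84.4 J/K, positive as the second law requires.

ΔS_total = 84.4 J/K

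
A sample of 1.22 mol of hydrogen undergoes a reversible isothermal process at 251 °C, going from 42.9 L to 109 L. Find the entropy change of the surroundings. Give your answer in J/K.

For an isothermal ideal gas ΔS_gas = nR ln(V₂/V₁) = 1.22 × 8.314 × ln(109/42.9) = 9.46 J/K.
The process is reversible, so ΔS_surr = −ΔS_gas = -9.46 J/K and ΔS_universe = 0.

ΔS_surr = -9.46 J/K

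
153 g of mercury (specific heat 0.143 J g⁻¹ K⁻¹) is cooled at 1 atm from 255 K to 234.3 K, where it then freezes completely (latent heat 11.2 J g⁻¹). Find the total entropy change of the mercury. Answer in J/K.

ΔS = -9.17 J/K

Cooling step: ΔS₁ = m c ln(T_tr/T_i) = 153 × 0.143 × ln(234.3/255) = -1.852 J/K.
Phase change: ΔS₂ = −mL/T_tr = −153 × 11.2 / 234.3 = -7.314 J/K.
ΔS_total = (-1.852) + (-7.314) = -9.17 J/K.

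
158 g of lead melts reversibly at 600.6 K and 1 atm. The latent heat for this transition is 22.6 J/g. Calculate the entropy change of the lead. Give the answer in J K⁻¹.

ΔS = 5.95 J/K

Heat absorbed by the substance: Q = mL = 158 × 22.6 = 3570.8 J.
At constant T, ΔS = Q_rev/T = 3570.8 / 600.6 = 5.95 J/K.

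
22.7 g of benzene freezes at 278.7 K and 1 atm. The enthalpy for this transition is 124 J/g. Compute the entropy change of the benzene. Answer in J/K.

ΔS = -10.1 J/K

Heat released by the substance: Q = −mL = −22.7 × 124 = −2814.8 J.
At constant T, ΔS = Q_rev/T = −2814.8 / 278.7 = -10.1 J/K.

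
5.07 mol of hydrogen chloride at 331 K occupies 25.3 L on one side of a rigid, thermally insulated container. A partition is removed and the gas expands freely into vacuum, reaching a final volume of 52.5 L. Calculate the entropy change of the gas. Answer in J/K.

ΔS_gas = 30.8 J/K

For an ideal gas in free expansion Q = 0 and W = 0, so T is unchanged.
Entropy is a state function; using a reversible isothermal path, ΔS_gas = nR ln(V₂/V₁) = 5.07 × 8.314 × ln(52.5/25.3) = 30.8 J/K.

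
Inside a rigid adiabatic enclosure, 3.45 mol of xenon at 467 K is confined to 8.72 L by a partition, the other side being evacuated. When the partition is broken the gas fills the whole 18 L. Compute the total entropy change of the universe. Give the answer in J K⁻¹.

No heat is exchanged and no work is done, so the ideal-gas temperature stays constant.
Entropy is a state function; using a reversible isothermal path, ΔS_gas = nR ln(V₂/V₁) = 3.45 × 8.314 × ln(18/8.72) = 20.8 J/K.
The insulated surroundings exchange no heat, so ΔS_surr = 0 and ΔS_universe = ΔS_gas.

ΔS_universe = 20.8 J/K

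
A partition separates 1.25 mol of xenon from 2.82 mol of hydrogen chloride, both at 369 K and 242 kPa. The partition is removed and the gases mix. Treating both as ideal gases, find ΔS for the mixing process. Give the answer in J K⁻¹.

ΔS_mix = 20.9 J/K

Mole fractions: x_A = 1.25/4.07 = 0.307, x_B = 0.693.
ΔS_mix = −R(n_A ln x_A + n_B ln x_B) = −8.314 × (1.25 ln 0.307 + 2.82 ln 0.693) = 20.9 J/K.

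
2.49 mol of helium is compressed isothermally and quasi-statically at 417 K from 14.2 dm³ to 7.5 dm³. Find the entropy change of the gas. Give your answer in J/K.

For an isothermal ideal gas ΔS_gas = nR ln(V₂/V₁) = 2.49 × 8.314 × ln(7.5/14.2) = -13.2 J/K.

ΔS_gas = -13.2 J/K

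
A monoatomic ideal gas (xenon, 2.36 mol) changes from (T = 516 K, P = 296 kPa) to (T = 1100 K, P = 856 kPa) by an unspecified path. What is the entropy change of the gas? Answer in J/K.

ΔS = nC_p ln(T₂/T₁) − nR ln(P₂/P₁), with C_p = 5R/2 = 20.79 J mol⁻¹ K⁻¹ for a monoatomic ideal gas.
ΔS = 2.36 × [20.79 × ln(1100/516) − 8.314 × ln(856/296)] = 16.3 J/K.

ΔS = 16.3 J/K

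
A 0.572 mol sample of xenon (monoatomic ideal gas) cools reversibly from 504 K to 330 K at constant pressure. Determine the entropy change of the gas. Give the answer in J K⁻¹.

ΔS = -5.03 J/K

At constant pressure, ΔS = nC_p ln(T₂/T₁) with C_p = 5R/2 = 20.79 J mol⁻¹ K⁻¹.
ΔS = 0.572 × 20.79 × ln(330/504) = -5.03 J/K.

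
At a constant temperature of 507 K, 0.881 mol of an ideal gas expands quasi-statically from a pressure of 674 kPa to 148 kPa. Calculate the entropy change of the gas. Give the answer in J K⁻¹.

ΔS_gas = 11.1 J/K

For an isothermal ideal gas ΔS_gas = nR ln(P₁/P₂) = 0.881 × 8.314 × ln(674/148) = 11.1 J/K.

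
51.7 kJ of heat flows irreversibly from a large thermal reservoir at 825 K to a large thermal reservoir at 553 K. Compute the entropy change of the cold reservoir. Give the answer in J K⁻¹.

ΔS_cold = 93.5 J/K

The cold reservoir gains heat Q, so ΔS_cold = +Q/T_C = 51700/553 = 93.5 J/K.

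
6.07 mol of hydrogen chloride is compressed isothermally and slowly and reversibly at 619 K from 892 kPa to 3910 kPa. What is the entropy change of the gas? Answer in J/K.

For an isothermal ideal gas ΔS_gas = nR ln(P₁/P₂) = 6.07 × 8.314 × ln(892/3910) = -74.6 J/K.

ΔS_gas = -74.6 J/K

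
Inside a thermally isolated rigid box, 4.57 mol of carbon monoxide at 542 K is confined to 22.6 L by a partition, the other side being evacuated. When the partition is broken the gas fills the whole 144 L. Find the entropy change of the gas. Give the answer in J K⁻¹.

For an ideal gas in free expansion Q = 0 and W = 0, so T is unchanged.
Entropy is a state function; using a reversible isothermal path, ΔS_gas = nR ln(V₂/V₁) = 4.57 × 8.314 × ln(144/22.6) = 70.4 J/K.

ΔS_gas = 70.4 J/K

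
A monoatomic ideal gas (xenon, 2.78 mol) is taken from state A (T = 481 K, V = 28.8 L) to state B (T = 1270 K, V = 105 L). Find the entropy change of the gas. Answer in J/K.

ΔS = 63.6 J/K

Entropy is a state function: ΔS = nC_V ln(T₂/T₁) + nR ln(V₂/V₁), with C_V = 3R/2 = 12.47 J mol⁻¹ K⁻¹ for a monoatomic ideal gas.
ΔS = 2.78 × [12.47 × ln(1270/481) + 8.314 × ln(105/28.8)] = 63.6 J/K.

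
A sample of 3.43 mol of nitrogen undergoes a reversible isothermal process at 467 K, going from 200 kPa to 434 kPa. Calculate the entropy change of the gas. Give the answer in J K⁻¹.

For an isothermal ideal gas ΔS_gas = nR ln(P₁/P₂) = 3.43 × 8.314 × ln(200/434) = -22.1 J/K.

ΔS_gas = -22.1 J/K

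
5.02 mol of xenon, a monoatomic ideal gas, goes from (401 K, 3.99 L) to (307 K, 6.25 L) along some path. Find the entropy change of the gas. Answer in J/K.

ΔS = 2.01 J/K

Entropy is a state function: ΔS = nC_V ln(T₂/T₁) + nR ln(V₂/V₁), with C_V = 3R/2 = 12.47 J mol⁻¹ K⁻¹ for a monoatomic ideal gas.
ΔS = 5.02 × [12.47 × ln(307/401) + 8.314 × ln(6.25/3.99)] = 2.01 J/K.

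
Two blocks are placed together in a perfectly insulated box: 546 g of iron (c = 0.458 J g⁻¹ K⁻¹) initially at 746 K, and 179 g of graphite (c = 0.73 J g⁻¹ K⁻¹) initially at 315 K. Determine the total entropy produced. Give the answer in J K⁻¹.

Energy balance: T_f = (m₁c₁T₁ + m₂c₂T₂)/(m₁c₁ + m₂c₂) = 598.08 K.
ΔS₁ = m₁c₁ ln(T_f/T₁) = 250.068 × ln(598.08/746) = -55.27 J/K.
ΔS₂ = m₂c₂ ln(T_f/T₂) = 130.67 × ln(598.08/315) = 83.78 J/K.
ΔS_total = -55.27 + 83.78 = 28.5 J/K.

ΔS_total = 28.5 J/K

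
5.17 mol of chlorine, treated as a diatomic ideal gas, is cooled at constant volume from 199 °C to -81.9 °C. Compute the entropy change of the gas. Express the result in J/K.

ΔS = -97.1 J/K

In kelvin: T₁ = 472.15 K, T₂ = 191.25 K. At constant volume, ΔS = nC_V ln(T₂/T₁) with C_V = 5R/2 = 20.79 J mol⁻¹ K⁻¹.
ΔS = 5.17 × 20.79 × ln(191.25/472.15) = -97.1 J/K.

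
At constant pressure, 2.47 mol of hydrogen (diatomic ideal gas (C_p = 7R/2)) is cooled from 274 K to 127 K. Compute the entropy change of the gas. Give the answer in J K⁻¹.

ΔS = -55.3 J/K

At constant pressure, ΔS = nC_p ln(T₂/T₁) with C_p = 7R/2 = 29.1 J mol⁻¹ K⁻¹.
ΔS = 2.47 × 29.1 × ln(127/274) = -55.3 J/K.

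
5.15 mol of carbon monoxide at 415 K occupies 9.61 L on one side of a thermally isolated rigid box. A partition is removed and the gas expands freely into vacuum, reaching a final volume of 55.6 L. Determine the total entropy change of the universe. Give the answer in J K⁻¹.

No heat is exchanged and no work is done, so the ideal-gas temperature stays constant.
Entropy is a state function; using a reversible isothermal path, ΔS_gas = nR ln(V₂/V₁) = 5.15 × 8.314 × ln(55.6/9.61) = 75.2 J/K.
The insulated surroundings exchange no heat, so ΔS_surr = 0 and ΔS_universe = ΔS_gas.

ΔS_universe = 75.2 J/K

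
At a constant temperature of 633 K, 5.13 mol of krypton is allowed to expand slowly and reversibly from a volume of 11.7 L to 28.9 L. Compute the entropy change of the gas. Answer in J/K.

For an isothermal ideal gas ΔS_gas = nR ln(V₂/V₁) = 5.13 × 8.314 × ln(28.9/11.7) = 38.6 J/K.

ΔS_gas = 38.6 J/K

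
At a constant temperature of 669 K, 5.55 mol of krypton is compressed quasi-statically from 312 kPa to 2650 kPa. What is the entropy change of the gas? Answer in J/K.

ΔS_gas = -98.7 J/K

For an isothermal ideal gas ΔS_gas = nR ln(P₁/P₂) = 5.55 × 8.314 × ln(312/2650) = -98.7 J/K.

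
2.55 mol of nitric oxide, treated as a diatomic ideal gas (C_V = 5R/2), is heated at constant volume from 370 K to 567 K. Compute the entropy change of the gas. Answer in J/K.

ΔS = 22.6 J/K

At constant volume, ΔS = nC_V ln(T₂/T₁) with C_V = 5R/2 = 20.79 J mol⁻¹ K⁻¹.
ΔS = 2.55 × 20.79 × ln(567/370) = 22.6 J/K.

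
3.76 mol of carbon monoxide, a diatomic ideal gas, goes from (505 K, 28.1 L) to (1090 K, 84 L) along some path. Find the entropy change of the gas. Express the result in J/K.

Entropy is a state function: ΔS = nC_V ln(T₂/T₁) + nR ln(V₂/V₁), with C_V = 5R/2 = 20.79 J mol⁻¹ K⁻¹ for a diatomic ideal gas.
ΔS = 3.76 × [20.79 × ln(1090/505) + 8.314 × ln(84/28.1)] = 94.4 J/K.

ΔS = 94.4 J/K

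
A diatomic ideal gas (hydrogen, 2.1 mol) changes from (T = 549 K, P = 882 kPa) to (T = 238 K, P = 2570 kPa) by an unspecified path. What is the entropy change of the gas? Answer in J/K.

ΔS = nC_p ln(T₂/T₁) − nR ln(P₂/P₁), with C_p = 7R/2 = 29.1 J mol⁻¹ K⁻¹ for a diatomic ideal gas.
ΔS = 2.1 × [29.1 × ln(238/549) − 8.314 × ln(2570/882)] = -69.7 J/K.

ΔS = -69.7 J/K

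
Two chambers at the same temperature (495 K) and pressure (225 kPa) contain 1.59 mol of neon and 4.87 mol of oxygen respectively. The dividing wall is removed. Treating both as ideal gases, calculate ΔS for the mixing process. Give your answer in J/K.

ΔS_mix = 30 J/K

Mole fractions: x_A = 1.59/6.46 = 0.246, x_B = 0.754.
ΔS_mix = −R(n_A ln x_A + n_B ln x_B) = −8.314 × (1.59 ln 0.246 + 4.87 ln 0.754) = 30 J/K.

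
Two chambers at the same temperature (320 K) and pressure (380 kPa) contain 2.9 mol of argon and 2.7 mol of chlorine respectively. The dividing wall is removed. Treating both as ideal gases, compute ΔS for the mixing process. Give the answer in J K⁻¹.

Mole fractions: x_A = 2.9/5.6 = 0.518, x_B = 0.482.
ΔS_mix = −R(n_A ln x_A + n_B ln x_B) = −8.314 × (2.9 ln 0.518 + 2.7 ln 0.482) = 32.2 J/K.

ΔS_mix = 32.2 J/K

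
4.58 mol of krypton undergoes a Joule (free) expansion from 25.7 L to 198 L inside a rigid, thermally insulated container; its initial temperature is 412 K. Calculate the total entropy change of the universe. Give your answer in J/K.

ΔS_universe = 77.7 J/K

For an ideal gas in free expansion Q = 0 and W = 0, so T is unchanged.
Entropy is a state function; using a reversible isothermal path, ΔS_gas = nR ln(V₂/V₁) = 4.58 × 8.314 × ln(198/25.7) = 77.7 J/K.
The insulated surroundings exchange no heat, so ΔS_surr = 0 and ΔS_universe = ΔS_gas.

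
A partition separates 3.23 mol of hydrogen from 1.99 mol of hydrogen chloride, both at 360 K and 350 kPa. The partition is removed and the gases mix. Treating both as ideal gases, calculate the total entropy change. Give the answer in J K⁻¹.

ΔS_mix = 28.8 J/K

Mole fractions: x_A = 3.23/5.22 = 0.619, x_B = 0.381.
ΔS_mix = −R(n_A ln x_A + n_B ln x_B) = −8.314 × (3.23 ln 0.619 + 1.99 ln 0.381) = 28.8 J/K.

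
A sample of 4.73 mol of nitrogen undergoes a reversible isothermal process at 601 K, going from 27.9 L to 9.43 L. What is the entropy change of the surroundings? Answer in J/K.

ΔS_surr = 42.7 J/K

For an isothermal ideal gas ΔS_gas = nR ln(V₂/V₁) = 4.73 × 8.314 × ln(9.43/27.9) = -42.7 J/K.
The process is reversible, so ΔS_surr = −ΔS_gas = 42.7 J/K and ΔS_universe = 0.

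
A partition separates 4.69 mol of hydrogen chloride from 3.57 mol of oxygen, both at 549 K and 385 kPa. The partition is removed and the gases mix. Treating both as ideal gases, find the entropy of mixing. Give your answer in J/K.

Mole fractions: x_A = 4.69/8.26 = 0.568, x_B = 0.432.
ΔS_mix = −R(n_A ln x_A + n_B ln x_B) = −8.314 × (4.69 ln 0.568 + 3.57 ln 0.432) = 47 J/K.

ΔS_mix = 47 J/K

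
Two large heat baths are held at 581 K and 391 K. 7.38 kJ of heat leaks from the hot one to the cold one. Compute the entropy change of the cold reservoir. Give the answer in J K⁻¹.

ΔS_cold = 18.9 J/K

The cold reservoir gains heat Q, so ΔS_cold = +Q/T_C = 7380/391 = 18.9 J/K.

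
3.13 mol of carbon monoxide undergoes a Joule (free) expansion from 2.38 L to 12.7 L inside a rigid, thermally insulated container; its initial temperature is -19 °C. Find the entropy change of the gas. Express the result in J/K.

For an ideal gas in free expansion Q = 0 and W = 0, so T is unchanged.
Entropy is a state function; using a reversible isothermal path, ΔS_gas = nR ln(V₂/V₁) = 3.13 × 8.314 × ln(12.7/2.38) = 43.6 J/K.

ΔS_gas = 43.6 J/K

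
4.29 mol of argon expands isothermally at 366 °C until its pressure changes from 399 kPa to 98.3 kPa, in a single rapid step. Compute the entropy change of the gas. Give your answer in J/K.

ΔS_gas = 50 J/K

Entropy is a state function, so ΔS_gas depends only on the end states.
For an isothermal ideal gas ΔS_gas = nR ln(P₁/P₂) = 4.29 × 8.314 × ln(399/98.3) = 50 J/K.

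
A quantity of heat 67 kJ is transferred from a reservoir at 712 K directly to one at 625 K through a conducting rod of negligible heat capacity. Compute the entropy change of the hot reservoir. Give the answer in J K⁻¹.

The hot reservoir loses heat Q, so ΔS_hot = −Q/T_H = −67000/712 = -94.1 J/K.

ΔS_hot = -94.1 J/K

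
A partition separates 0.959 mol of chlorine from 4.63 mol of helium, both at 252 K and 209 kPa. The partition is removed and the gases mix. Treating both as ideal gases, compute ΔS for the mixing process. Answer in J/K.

ΔS_mix = 21.3 J/K

Mole fractions: x_A = 0.959/5.59 = 0.172, x_B = 0.828.
ΔS_mix = −R(n_A ln x_A + n_B ln x_B) = −8.314 × (0.959 ln 0.172 + 4.63 ln 0.828) = 21.3 J/K.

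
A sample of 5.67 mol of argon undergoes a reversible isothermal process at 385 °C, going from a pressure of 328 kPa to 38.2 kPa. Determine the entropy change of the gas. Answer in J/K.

For an isothermal ideal gas ΔS_gas = nR ln(P₁/P₂) = 5.67 × 8.314 × ln(328/38.2) = 101 J/K.

ΔS_gas = 101 J/K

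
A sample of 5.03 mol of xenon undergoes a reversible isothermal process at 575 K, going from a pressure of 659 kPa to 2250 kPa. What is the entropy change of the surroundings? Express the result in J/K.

For an isothermal ideal gas ΔS_gas = nR ln(P₁/P₂) = 5.03 × 8.314 × ln(659/2250) = -51.4 J/K.
The process is reversible, so ΔS_surr = −ΔS_gas = 51.4 J/K and ΔS_universe = 0.

ΔS_surr = 51.4 J/K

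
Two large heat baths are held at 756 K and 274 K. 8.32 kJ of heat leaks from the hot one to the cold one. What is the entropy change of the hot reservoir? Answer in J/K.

The hot reservoir loses heat Q, so ΔS_hot = −Q/T_H = −8320/756 = -11 J/K.

ΔS_hot = -11 J/K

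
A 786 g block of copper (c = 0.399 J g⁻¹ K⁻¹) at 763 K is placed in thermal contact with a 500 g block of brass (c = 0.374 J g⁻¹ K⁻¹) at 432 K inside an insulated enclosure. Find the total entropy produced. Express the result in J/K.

ΔS_total = 17.9 J/K

Energy balance: T_f = (m₁c₁T₁ + m₂c₂T₂)/(m₁c₁ + m₂c₂) = 639.36 K.
ΔS₁ = m₁c₁ ln(T_f/T₁) = 313.614 × ln(639.36/763) = -55.44 J/K.
ΔS₂ = m₂c₂ ln(T_f/T₂) = 187 × ln(639.36/432) = 73.31 J/K.
ΔS_total = -55.44 + 73.31 = 17.9 J/K.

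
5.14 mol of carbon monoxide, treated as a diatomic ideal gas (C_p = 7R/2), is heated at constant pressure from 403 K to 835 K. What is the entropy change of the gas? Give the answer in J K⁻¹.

ΔS = 109 J/K

At constant pressure, ΔS = nC_p ln(T₂/T₁) with C_p = 7R/2 = 29.1 J mol⁻¹ K⁻¹.
ΔS = 5.14 × 29.1 × ln(835/403) = 109 J/K.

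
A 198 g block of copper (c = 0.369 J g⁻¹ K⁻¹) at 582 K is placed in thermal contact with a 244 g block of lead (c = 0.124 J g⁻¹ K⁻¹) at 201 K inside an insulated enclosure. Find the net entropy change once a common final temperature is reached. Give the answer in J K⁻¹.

ΔS_total = 10.2 J/K

Energy balance: T_f = (m₁c₁T₁ + m₂c₂T₂)/(m₁c₁ + m₂c₂) = 470.43 K.
ΔS₁ = m₁c₁ ln(T_f/T₁) = 73.062 × ln(470.43/582) = -15.55 J/K.
ΔS₂ = m₂c₂ ln(T_f/T₂) = 30.256 × ln(470.43/201) = 25.73 J/K.
ΔS_total = -15.55 + 25.73 = 10.2 J/K.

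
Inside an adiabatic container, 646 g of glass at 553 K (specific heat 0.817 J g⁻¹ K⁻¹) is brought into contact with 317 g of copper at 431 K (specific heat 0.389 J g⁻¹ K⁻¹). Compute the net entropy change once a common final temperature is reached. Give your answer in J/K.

Energy balance: T_f = (m₁c₁T₁ + m₂c₂T₂)/(m₁c₁ + m₂c₂) = 529.89 K.
ΔS₁ = m₁c₁ ln(T_f/T₁) = 527.782 × ln(529.89/553) = -22.526 J/K.
ΔS₂ = m₂c₂ ln(T_f/T₂) = 123.313 × ln(529.89/431) = 25.473 J/K.
ΔS_total = -22.526 + 25.473 = 2.95 J/K.

ΔS_total = 2.95 J/K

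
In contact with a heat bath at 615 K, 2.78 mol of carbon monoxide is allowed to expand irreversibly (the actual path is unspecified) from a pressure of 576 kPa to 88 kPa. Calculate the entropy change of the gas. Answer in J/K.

ΔS_gas = 43.4 J/K

Entropy is a state function, so ΔS_gas depends only on the end states.
For an isothermal ideal gas ΔS_gas = nR ln(P₁/P₂) = 2.78 × 8.314 × ln(576/88) = 43.4 J/K.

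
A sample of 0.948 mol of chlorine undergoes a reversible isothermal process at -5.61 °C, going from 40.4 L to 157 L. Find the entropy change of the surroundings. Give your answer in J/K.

ΔS_surr = -10.7 J/K

For an isothermal ideal gas ΔS_gas = nR ln(V₂/V₁) = 0.948 × 8.314 × ln(157/40.4) = 10.7 J/K.
The process is reversible, so ΔS_surr = −ΔS_gas = -10.7 J/K and ΔS_universe = 0.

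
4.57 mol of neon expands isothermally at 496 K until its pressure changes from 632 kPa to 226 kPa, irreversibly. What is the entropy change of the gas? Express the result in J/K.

ΔS_gas = 39.1 J/K

Entropy is a state function, so ΔS_gas depends only on the end states.
For an isothermal ideal gas ΔS_gas = nR ln(P₁/P₂) = 4.57 × 8.314 × ln(632/226) = 39.1 J/K.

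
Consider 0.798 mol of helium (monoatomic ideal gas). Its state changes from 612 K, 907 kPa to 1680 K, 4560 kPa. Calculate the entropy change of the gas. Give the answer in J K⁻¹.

ΔS = 6.03 J/K

ΔS = nC_p ln(T₂/T₁) − nR ln(P₂/P₁), with C_p = 5R/2 = 20.79 J mol⁻¹ K⁻¹ for a monoatomic ideal gas.
ΔS = 0.798 × [20.79 × ln(1680/612) − 8.314 × ln(4560/907)] = 6.03 J/K.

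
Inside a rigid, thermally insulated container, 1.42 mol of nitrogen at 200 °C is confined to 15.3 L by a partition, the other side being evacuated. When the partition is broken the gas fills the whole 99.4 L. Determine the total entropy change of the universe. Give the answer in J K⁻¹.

ΔS_universe = 22.1 J/K

For an ideal gas in free expansion Q = 0 and W = 0, so T is unchanged.
Entropy is a state function; using a reversible isothermal path, ΔS_gas = nR ln(V₂/V₁) = 1.42 × 8.314 × ln(99.4/15.3) = 22.1 J/K.
The insulated surroundings exchange no heat, so ΔS_surr = 0 and ΔS_universe = ΔS_gas.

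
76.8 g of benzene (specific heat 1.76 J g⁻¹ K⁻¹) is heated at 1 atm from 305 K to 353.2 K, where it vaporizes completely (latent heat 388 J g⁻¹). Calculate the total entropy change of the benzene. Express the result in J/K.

Warming step: ΔS₁ = m c ln(T_tr/T_i) = 76.8 × 1.76 × ln(353.2/305) = 19.83 J/K.
Phase change: ΔS₂ = +mL/T_tr = 76.8 × 388 / 353.2 = 84.37 J/K.
ΔS_total = (19.83) + (84.37) = 104 J/K.

ΔS = 104 J/K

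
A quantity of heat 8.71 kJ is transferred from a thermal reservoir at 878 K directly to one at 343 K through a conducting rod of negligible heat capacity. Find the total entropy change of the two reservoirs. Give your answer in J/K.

ΔS_hot = −Q/T_H = −8710/878 = -9.92 J/K and ΔS_cold = +Q/T_C = 8710/343 = 25.39 J/K.
ΔS_total = -9.92 + 25.39 = 15.5 J/K, positive as the second law requires.

ΔS_total = 15.5 J/K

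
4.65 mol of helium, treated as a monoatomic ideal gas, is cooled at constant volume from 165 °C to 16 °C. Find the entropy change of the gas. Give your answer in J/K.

ΔS = -24.1 J/K

In kelvin: T₁ = 438.15 K, T₂ = 289.15 K. At constant volume, ΔS = nC_V ln(T₂/T₁) with C_V = 3R/2 = 12.47 J mol⁻¹ K⁻¹.
ΔS = 4.65 × 12.47 × ln(289.15/438.15) = -24.1 J/K.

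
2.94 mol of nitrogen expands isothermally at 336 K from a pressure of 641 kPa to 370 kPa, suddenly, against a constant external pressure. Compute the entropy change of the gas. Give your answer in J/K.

Entropy is a state function, so ΔS_gas depends only on the end states.
For an isothermal ideal gas ΔS_gas = nR ln(P₁/P₂) = 2.94 × 8.314 × ln(641/370) = 13.4 J/K.

ΔS_gas = 13.4 J/K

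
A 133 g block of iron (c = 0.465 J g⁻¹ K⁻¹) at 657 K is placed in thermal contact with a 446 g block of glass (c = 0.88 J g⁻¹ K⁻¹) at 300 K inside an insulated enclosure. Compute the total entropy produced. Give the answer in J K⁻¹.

ΔS_total = 19.7 J/K

Energy balance: T_f = (m₁c₁T₁ + m₂c₂T₂)/(m₁c₁ + m₂c₂) = 348.6 K.
ΔS₁ = m₁c₁ ln(T_f/T₁) = 61.845 × ln(348.6/657) = -39.2 J/K.
ΔS₂ = m₂c₂ ln(T_f/T₂) = 392.48 × ln(348.6/300) = 58.92 J/K.
ΔS_total = -39.2 + 58.92 = 19.7 J/K.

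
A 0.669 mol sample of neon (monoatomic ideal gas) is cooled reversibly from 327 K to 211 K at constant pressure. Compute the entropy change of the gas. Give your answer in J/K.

At constant pressure, ΔS = nC_p ln(T₂/T₁) with C_p = 5R/2 = 20.79 J mol⁻¹ K⁻¹.
ΔS = 0.669 × 20.79 × ln(211/327) = -6.09 J/K.

ΔS = -6.09 J/K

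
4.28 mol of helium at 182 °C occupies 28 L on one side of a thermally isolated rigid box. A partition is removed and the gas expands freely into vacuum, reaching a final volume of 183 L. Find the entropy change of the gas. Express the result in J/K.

For an ideal gas in free expansion Q = 0 and W = 0, so T is unchanged.
Entropy is a state function; using a reversible isothermal path, ΔS_gas = nR ln(V₂/V₁) = 4.28 × 8.314 × ln(183/28) = 66.8 J/K.

ΔS_gas = 66.8 J/K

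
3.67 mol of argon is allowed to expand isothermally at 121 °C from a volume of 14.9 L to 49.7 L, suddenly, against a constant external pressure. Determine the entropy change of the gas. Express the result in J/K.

Entropy is a state function, so ΔS_gas depends only on the end states.
For an isothermal ideal gas ΔS_gas = nR ln(V₂/V₁) = 3.67 × 8.314 × ln(49.7/14.9) = 36.8 J/K.

ΔS_gas = 36.8 J/K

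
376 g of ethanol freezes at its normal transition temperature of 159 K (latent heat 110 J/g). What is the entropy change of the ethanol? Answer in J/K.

Heat released by the substance: Q = −mL = −376 × 110 = −41360 J.
At constant T, ΔS = Q_rev/T = −41360 / 159 = -260 J/K.

ΔS = -260 J/K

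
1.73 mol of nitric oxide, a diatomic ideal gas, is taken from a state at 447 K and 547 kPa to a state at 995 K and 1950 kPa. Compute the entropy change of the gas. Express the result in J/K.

ΔS = 22 J/K

ΔS = nC_p ln(T₂/T₁) − nR ln(P₂/P₁), with C_p = 7R/2 = 29.1 J mol⁻¹ K⁻¹ for a diatomic ideal gas.
ΔS = 1.73 × [29.1 × ln(995/447) − 8.314 × ln(1950/547)] = 22 J/K.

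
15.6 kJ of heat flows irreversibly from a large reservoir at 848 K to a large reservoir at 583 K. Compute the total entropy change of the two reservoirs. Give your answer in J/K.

ΔS_total = 8.36 J/K

ΔS_hot = −Q/T_H = −15600/848 = -18.4 J/K and ΔS_cold = +Q/T_C = 15600/583 = 26.76 J/K.
ΔS_total = -18.4 + 26.76 = 8.36 J/K, positive as the second law requires.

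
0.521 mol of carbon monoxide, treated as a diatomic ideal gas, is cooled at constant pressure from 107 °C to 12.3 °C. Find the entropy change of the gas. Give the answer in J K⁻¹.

ΔS = -4.34 J/K

In kelvin: T₁ = 380.15 K, T₂ = 285.45 K. At constant pressure, ΔS = nC_p ln(T₂/T₁) with C_p = 7R/2 = 29.1 J mol⁻¹ K⁻¹.
ΔS = 0.521 × 29.1 × ln(285.45/380.15) = -4.34 J/K.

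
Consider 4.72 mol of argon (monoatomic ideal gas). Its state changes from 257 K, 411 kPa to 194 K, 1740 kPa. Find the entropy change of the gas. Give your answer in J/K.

ΔS = nC_p ln(T₂/T₁) − nR ln(P₂/P₁), with C_p = 5R/2 = 20.79 J mol⁻¹ K⁻¹ for a monoatomic ideal gas.
ΔS = 4.72 × [20.79 × ln(194/257) − 8.314 × ln(1740/411)] = -84.2 J/K.

ΔS = -84.2 J/K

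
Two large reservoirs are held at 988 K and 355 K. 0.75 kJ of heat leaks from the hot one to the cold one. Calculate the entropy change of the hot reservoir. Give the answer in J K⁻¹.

The hot reservoir loses heat Q, so ΔS_hot = −Q/T_H = −750/988 = -0.759 J/K.

ΔS_hot = -0.759 J/K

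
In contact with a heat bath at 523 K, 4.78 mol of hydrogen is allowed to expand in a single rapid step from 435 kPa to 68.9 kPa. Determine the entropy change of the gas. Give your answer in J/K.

Entropy is a state function, so ΔS_gas depends only on the end states.
For an isothermal ideal gas ΔS_gas = nR ln(P₁/P₂) = 4.78 × 8.314 × ln(435/68.9) = 73.2 J/K.

ΔS_gas = 73.2 J/K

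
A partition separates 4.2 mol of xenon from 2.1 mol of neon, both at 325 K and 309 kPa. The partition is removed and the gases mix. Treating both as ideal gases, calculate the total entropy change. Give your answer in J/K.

ΔS_mix = 33.3 J/K

Mole fractions: x_A = 4.2/6.3 = 0.667, x_B = 0.333.
ΔS_mix = −R(n_A ln x_A + n_B ln x_B) = −8.314 × (4.2 ln 0.667 + 2.1 ln 0.333) = 33.3 J/K.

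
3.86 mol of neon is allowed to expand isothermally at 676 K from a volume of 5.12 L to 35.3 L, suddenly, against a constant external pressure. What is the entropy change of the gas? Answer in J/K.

ΔS_gas = 62 J/K

Entropy is a state function, so ΔS_gas depends only on the end states.
For an isothermal ideal gas ΔS_gas = nR ln(V₂/V₁) = 3.86 × 8.314 × ln(35.3/5.12) = 62 J/K.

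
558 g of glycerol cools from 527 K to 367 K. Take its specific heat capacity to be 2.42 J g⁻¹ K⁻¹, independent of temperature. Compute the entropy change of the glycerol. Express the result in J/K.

ΔS = ∫dQ_rev/T = m c ln(T₂/T₁) = 558 × 2.42 × ln(367/527) = -489 J/K.

ΔS = -489 J/K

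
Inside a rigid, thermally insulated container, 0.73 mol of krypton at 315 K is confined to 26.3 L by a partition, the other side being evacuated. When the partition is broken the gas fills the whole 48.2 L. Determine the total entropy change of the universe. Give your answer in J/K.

For an ideal gas in free expansion Q = 0 and W = 0, so T is unchanged.
Entropy is a state function; using a reversible isothermal path, ΔS_gas = nR ln(V₂/V₁) = 0.73 × 8.314 × ln(48.2/26.3) = 3.68 J/K.
The insulated surroundings exchange no heat, so ΔS_surr = 0 and ΔS_universe = ΔS_gas.

ΔS_universe = 3.68 J/K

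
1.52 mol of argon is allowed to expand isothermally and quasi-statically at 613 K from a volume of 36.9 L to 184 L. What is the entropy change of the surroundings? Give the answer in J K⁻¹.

ΔS_surr = -20.3 J/K

For an isothermal ideal gas ΔS_gas = nR ln(V₂/V₁) = 1.52 × 8.314 × ln(184/36.9) = 20.3 J/K.
The process is reversible, so ΔS_surr = −ΔS_gas = -20.3 J/K and ΔS_universe = 0.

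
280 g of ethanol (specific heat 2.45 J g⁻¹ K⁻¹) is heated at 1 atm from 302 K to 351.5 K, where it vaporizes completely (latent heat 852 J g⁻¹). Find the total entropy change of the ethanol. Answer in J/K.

Warming step: ΔS₁ = m c ln(T_tr/T_i) = 280 × 2.45 × ln(351.5/302) = 104.1 J/K.
Phase change: ΔS₂ = +mL/T_tr = 280 × 852 / 351.5 = 678.7 J/K.
ΔS_total = (104.1) + (678.7) = 783 J/K.

ΔS = 783 J/K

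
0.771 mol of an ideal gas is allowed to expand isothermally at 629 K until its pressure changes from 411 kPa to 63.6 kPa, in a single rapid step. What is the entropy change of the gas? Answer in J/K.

Entropy is a state function, so ΔS_gas depends only on the end states.
For an isothermal ideal gas ΔS_gas = nR ln(P₁/P₂) = 0.771 × 8.314 × ln(411/63.6) = 12 J/K.

ΔS_gas = 12 J/K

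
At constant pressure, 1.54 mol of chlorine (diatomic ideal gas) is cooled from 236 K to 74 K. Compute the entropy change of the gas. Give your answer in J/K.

ΔS = -52 J/K

At constant pressure, ΔS = nC_p ln(T₂/T₁) with C_p = 7R/2 = 29.1 J mol⁻¹ K⁻¹.
ΔS = 1.54 × 29.1 × ln(74/236) = -52 J/K.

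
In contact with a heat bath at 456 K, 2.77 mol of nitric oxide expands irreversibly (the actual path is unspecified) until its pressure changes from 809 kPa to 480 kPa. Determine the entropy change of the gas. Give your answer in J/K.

Entropy is a state function, so ΔS_gas depends only on the end states.
For an isothermal ideal gas ΔS_gas = nR ln(P₁/P₂) = 2.77 × 8.314 × ln(809/480) = 12 J/K.

ΔS_gas = 12 J/K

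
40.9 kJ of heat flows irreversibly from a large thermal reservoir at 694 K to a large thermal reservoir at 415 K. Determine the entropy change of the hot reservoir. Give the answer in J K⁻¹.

The hot reservoir loses heat Q, so ΔS_hot = −Q/T_H = −40900/694 = -58.9 J/K.

ΔS_hot = -58.9 J/K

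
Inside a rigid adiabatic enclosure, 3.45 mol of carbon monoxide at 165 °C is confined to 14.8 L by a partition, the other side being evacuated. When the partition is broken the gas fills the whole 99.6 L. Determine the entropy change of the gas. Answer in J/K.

For an ideal gas in free expansion Q = 0 and W = 0, so T is unchanged.
Entropy is a state function; using a reversible isothermal path, ΔS_gas = nR ln(V₂/V₁) = 3.45 × 8.314 × ln(99.6/14.8) = 54.7 J/K.

ΔS_gas = 54.7 J/K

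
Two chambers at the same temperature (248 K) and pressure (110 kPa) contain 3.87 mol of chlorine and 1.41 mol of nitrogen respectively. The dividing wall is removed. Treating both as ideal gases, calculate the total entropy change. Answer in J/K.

ΔS_mix = 25.5 J/K

Mole fractions: x_A = 3.87/5.28 = 0.733, x_B = 0.267.
ΔS_mix = −R(n_A ln x_A + n_B ln x_B) = −8.314 × (3.87 ln 0.733 + 1.41 ln 0.267) = 25.5 J/K.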